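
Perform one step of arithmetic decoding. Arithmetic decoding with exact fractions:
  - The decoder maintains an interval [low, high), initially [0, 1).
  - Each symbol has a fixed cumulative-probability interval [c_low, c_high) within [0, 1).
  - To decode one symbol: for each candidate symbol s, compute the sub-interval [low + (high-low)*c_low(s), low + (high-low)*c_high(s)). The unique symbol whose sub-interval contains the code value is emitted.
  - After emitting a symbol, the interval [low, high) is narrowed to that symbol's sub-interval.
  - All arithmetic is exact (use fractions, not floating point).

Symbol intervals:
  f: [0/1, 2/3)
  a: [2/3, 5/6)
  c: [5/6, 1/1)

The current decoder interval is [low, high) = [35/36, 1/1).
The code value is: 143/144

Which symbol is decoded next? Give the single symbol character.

Answer: a

Derivation:
Interval width = high − low = 1/1 − 35/36 = 1/36
Scaled code = (code − low) / width = (143/144 − 35/36) / 1/36 = 3/4
  f: [0/1, 2/3) 
  a: [2/3, 5/6) ← scaled code falls here ✓
  c: [5/6, 1/1) 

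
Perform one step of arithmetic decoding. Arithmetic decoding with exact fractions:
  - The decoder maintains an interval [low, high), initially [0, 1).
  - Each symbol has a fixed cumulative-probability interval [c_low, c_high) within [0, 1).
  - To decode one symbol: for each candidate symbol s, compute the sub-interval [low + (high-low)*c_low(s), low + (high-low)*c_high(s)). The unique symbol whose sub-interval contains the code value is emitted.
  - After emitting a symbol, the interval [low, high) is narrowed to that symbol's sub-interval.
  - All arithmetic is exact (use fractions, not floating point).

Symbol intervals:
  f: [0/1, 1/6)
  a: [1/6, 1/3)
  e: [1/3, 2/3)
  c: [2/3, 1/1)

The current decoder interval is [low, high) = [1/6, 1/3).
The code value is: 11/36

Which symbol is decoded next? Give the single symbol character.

Answer: c

Derivation:
Interval width = high − low = 1/3 − 1/6 = 1/6
Scaled code = (code − low) / width = (11/36 − 1/6) / 1/6 = 5/6
  f: [0/1, 1/6) 
  a: [1/6, 1/3) 
  e: [1/3, 2/3) 
  c: [2/3, 1/1) ← scaled code falls here ✓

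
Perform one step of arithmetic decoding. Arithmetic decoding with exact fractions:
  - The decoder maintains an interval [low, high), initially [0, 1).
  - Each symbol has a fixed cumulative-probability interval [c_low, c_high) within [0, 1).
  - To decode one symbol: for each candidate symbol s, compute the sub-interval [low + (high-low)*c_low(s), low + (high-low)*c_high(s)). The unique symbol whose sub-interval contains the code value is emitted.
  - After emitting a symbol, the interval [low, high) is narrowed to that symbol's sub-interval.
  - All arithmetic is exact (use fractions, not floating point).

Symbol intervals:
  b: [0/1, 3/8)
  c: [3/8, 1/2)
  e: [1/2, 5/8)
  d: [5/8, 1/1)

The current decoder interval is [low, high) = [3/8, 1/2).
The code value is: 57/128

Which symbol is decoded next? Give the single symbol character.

Answer: e

Derivation:
Interval width = high − low = 1/2 − 3/8 = 1/8
Scaled code = (code − low) / width = (57/128 − 3/8) / 1/8 = 9/16
  b: [0/1, 3/8) 
  c: [3/8, 1/2) 
  e: [1/2, 5/8) ← scaled code falls here ✓
  d: [5/8, 1/1) 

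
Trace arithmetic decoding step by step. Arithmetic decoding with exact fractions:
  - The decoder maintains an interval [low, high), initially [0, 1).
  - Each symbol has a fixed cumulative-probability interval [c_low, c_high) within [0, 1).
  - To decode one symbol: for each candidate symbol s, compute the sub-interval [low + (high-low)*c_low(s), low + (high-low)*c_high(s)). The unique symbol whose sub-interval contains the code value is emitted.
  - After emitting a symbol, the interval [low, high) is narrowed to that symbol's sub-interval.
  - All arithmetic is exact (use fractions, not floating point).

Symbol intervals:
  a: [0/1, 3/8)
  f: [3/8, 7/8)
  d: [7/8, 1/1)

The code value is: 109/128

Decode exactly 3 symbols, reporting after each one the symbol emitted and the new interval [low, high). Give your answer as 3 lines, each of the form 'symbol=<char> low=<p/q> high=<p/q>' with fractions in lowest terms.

Answer: symbol=f low=3/8 high=7/8
symbol=d low=13/16 high=7/8
symbol=f low=107/128 high=111/128

Derivation:
Step 1: interval [0/1, 1/1), width = 1/1 - 0/1 = 1/1
  'a': [0/1 + 1/1*0/1, 0/1 + 1/1*3/8) = [0/1, 3/8)
  'f': [0/1 + 1/1*3/8, 0/1 + 1/1*7/8) = [3/8, 7/8) <- contains code 109/128
  'd': [0/1 + 1/1*7/8, 0/1 + 1/1*1/1) = [7/8, 1/1)
  emit 'f', narrow to [3/8, 7/8)
Step 2: interval [3/8, 7/8), width = 7/8 - 3/8 = 1/2
  'a': [3/8 + 1/2*0/1, 3/8 + 1/2*3/8) = [3/8, 9/16)
  'f': [3/8 + 1/2*3/8, 3/8 + 1/2*7/8) = [9/16, 13/16)
  'd': [3/8 + 1/2*7/8, 3/8 + 1/2*1/1) = [13/16, 7/8) <- contains code 109/128
  emit 'd', narrow to [13/16, 7/8)
Step 3: interval [13/16, 7/8), width = 7/8 - 13/16 = 1/16
  'a': [13/16 + 1/16*0/1, 13/16 + 1/16*3/8) = [13/16, 107/128)
  'f': [13/16 + 1/16*3/8, 13/16 + 1/16*7/8) = [107/128, 111/128) <- contains code 109/128
  'd': [13/16 + 1/16*7/8, 13/16 + 1/16*1/1) = [111/128, 7/8)
  emit 'f', narrow to [107/128, 111/128)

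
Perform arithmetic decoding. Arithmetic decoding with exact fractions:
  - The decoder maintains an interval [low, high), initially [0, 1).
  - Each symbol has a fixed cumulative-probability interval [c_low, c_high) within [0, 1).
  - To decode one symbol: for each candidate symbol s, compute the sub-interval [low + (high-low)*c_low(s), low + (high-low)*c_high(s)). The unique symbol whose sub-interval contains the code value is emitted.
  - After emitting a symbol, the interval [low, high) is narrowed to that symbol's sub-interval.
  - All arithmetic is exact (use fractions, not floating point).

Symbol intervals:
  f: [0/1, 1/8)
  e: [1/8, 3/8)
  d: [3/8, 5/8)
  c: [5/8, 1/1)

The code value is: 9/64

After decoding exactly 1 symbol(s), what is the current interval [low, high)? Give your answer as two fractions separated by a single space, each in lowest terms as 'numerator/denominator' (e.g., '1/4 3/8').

Step 1: interval [0/1, 1/1), width = 1/1 - 0/1 = 1/1
  'f': [0/1 + 1/1*0/1, 0/1 + 1/1*1/8) = [0/1, 1/8)
  'e': [0/1 + 1/1*1/8, 0/1 + 1/1*3/8) = [1/8, 3/8) <- contains code 9/64
  'd': [0/1 + 1/1*3/8, 0/1 + 1/1*5/8) = [3/8, 5/8)
  'c': [0/1 + 1/1*5/8, 0/1 + 1/1*1/1) = [5/8, 1/1)
  emit 'e', narrow to [1/8, 3/8)

Answer: 1/8 3/8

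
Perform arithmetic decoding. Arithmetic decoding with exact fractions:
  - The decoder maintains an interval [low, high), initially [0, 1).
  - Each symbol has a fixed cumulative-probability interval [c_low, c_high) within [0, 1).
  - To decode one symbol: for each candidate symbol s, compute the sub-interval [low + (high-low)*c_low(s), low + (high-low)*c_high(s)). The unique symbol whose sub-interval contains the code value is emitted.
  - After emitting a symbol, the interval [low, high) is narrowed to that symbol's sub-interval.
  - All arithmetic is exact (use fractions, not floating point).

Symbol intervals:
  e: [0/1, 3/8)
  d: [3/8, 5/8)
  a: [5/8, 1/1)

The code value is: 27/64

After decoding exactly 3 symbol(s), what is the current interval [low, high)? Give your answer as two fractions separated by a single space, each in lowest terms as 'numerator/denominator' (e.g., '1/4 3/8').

Step 1: interval [0/1, 1/1), width = 1/1 - 0/1 = 1/1
  'e': [0/1 + 1/1*0/1, 0/1 + 1/1*3/8) = [0/1, 3/8)
  'd': [0/1 + 1/1*3/8, 0/1 + 1/1*5/8) = [3/8, 5/8) <- contains code 27/64
  'a': [0/1 + 1/1*5/8, 0/1 + 1/1*1/1) = [5/8, 1/1)
  emit 'd', narrow to [3/8, 5/8)
Step 2: interval [3/8, 5/8), width = 5/8 - 3/8 = 1/4
  'e': [3/8 + 1/4*0/1, 3/8 + 1/4*3/8) = [3/8, 15/32) <- contains code 27/64
  'd': [3/8 + 1/4*3/8, 3/8 + 1/4*5/8) = [15/32, 17/32)
  'a': [3/8 + 1/4*5/8, 3/8 + 1/4*1/1) = [17/32, 5/8)
  emit 'e', narrow to [3/8, 15/32)
Step 3: interval [3/8, 15/32), width = 15/32 - 3/8 = 3/32
  'e': [3/8 + 3/32*0/1, 3/8 + 3/32*3/8) = [3/8, 105/256)
  'd': [3/8 + 3/32*3/8, 3/8 + 3/32*5/8) = [105/256, 111/256) <- contains code 27/64
  'a': [3/8 + 3/32*5/8, 3/8 + 3/32*1/1) = [111/256, 15/32)
  emit 'd', narrow to [105/256, 111/256)

Answer: 105/256 111/256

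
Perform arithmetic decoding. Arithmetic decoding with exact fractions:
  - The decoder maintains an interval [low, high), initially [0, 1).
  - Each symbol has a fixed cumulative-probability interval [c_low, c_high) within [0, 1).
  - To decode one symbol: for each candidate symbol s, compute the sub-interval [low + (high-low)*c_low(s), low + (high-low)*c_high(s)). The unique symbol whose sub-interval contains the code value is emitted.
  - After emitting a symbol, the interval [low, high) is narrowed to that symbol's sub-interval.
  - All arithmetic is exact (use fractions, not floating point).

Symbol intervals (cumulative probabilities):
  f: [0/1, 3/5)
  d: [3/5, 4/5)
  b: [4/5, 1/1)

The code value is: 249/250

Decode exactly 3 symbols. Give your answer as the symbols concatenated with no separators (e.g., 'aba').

Step 1: interval [0/1, 1/1), width = 1/1 - 0/1 = 1/1
  'f': [0/1 + 1/1*0/1, 0/1 + 1/1*3/5) = [0/1, 3/5)
  'd': [0/1 + 1/1*3/5, 0/1 + 1/1*4/5) = [3/5, 4/5)
  'b': [0/1 + 1/1*4/5, 0/1 + 1/1*1/1) = [4/5, 1/1) <- contains code 249/250
  emit 'b', narrow to [4/5, 1/1)
Step 2: interval [4/5, 1/1), width = 1/1 - 4/5 = 1/5
  'f': [4/5 + 1/5*0/1, 4/5 + 1/5*3/5) = [4/5, 23/25)
  'd': [4/5 + 1/5*3/5, 4/5 + 1/5*4/5) = [23/25, 24/25)
  'b': [4/5 + 1/5*4/5, 4/5 + 1/5*1/1) = [24/25, 1/1) <- contains code 249/250
  emit 'b', narrow to [24/25, 1/1)
Step 3: interval [24/25, 1/1), width = 1/1 - 24/25 = 1/25
  'f': [24/25 + 1/25*0/1, 24/25 + 1/25*3/5) = [24/25, 123/125)
  'd': [24/25 + 1/25*3/5, 24/25 + 1/25*4/5) = [123/125, 124/125)
  'b': [24/25 + 1/25*4/5, 24/25 + 1/25*1/1) = [124/125, 1/1) <- contains code 249/250
  emit 'b', narrow to [124/125, 1/1)

Answer: bbb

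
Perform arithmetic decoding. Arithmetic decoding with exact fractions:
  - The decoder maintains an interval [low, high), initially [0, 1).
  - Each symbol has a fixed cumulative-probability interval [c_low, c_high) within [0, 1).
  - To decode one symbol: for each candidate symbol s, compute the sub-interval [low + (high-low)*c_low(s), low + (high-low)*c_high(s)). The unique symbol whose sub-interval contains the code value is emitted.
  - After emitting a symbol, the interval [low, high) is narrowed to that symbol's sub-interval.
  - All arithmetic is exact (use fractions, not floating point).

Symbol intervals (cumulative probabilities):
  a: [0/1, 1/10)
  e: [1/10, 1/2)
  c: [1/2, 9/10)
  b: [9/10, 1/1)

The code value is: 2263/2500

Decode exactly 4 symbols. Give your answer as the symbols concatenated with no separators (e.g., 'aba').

Step 1: interval [0/1, 1/1), width = 1/1 - 0/1 = 1/1
  'a': [0/1 + 1/1*0/1, 0/1 + 1/1*1/10) = [0/1, 1/10)
  'e': [0/1 + 1/1*1/10, 0/1 + 1/1*1/2) = [1/10, 1/2)
  'c': [0/1 + 1/1*1/2, 0/1 + 1/1*9/10) = [1/2, 9/10)
  'b': [0/1 + 1/1*9/10, 0/1 + 1/1*1/1) = [9/10, 1/1) <- contains code 2263/2500
  emit 'b', narrow to [9/10, 1/1)
Step 2: interval [9/10, 1/1), width = 1/1 - 9/10 = 1/10
  'a': [9/10 + 1/10*0/1, 9/10 + 1/10*1/10) = [9/10, 91/100) <- contains code 2263/2500
  'e': [9/10 + 1/10*1/10, 9/10 + 1/10*1/2) = [91/100, 19/20)
  'c': [9/10 + 1/10*1/2, 9/10 + 1/10*9/10) = [19/20, 99/100)
  'b': [9/10 + 1/10*9/10, 9/10 + 1/10*1/1) = [99/100, 1/1)
  emit 'a', narrow to [9/10, 91/100)
Step 3: interval [9/10, 91/100), width = 91/100 - 9/10 = 1/100
  'a': [9/10 + 1/100*0/1, 9/10 + 1/100*1/10) = [9/10, 901/1000)
  'e': [9/10 + 1/100*1/10, 9/10 + 1/100*1/2) = [901/1000, 181/200)
  'c': [9/10 + 1/100*1/2, 9/10 + 1/100*9/10) = [181/200, 909/1000) <- contains code 2263/2500
  'b': [9/10 + 1/100*9/10, 9/10 + 1/100*1/1) = [909/1000, 91/100)
  emit 'c', narrow to [181/200, 909/1000)
Step 4: interval [181/200, 909/1000), width = 909/1000 - 181/200 = 1/250
  'a': [181/200 + 1/250*0/1, 181/200 + 1/250*1/10) = [181/200, 4527/5000) <- contains code 2263/2500
  'e': [181/200 + 1/250*1/10, 181/200 + 1/250*1/2) = [4527/5000, 907/1000)
  'c': [181/200 + 1/250*1/2, 181/200 + 1/250*9/10) = [907/1000, 4543/5000)
  'b': [181/200 + 1/250*9/10, 181/200 + 1/250*1/1) = [4543/5000, 909/1000)
  emit 'a', narrow to [181/200, 4527/5000)

Answer: baca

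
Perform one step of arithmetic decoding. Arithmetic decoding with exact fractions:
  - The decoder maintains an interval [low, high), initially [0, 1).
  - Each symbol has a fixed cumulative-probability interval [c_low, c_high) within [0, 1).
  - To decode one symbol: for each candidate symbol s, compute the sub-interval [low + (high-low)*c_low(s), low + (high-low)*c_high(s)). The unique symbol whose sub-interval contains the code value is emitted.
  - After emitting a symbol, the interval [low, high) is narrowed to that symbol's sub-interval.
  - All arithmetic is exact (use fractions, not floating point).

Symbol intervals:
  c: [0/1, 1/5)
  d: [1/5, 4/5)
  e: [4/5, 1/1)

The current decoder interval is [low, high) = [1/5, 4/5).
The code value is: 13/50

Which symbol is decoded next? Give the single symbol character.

Answer: c

Derivation:
Interval width = high − low = 4/5 − 1/5 = 3/5
Scaled code = (code − low) / width = (13/50 − 1/5) / 3/5 = 1/10
  c: [0/1, 1/5) ← scaled code falls here ✓
  d: [1/5, 4/5) 
  e: [4/5, 1/1) 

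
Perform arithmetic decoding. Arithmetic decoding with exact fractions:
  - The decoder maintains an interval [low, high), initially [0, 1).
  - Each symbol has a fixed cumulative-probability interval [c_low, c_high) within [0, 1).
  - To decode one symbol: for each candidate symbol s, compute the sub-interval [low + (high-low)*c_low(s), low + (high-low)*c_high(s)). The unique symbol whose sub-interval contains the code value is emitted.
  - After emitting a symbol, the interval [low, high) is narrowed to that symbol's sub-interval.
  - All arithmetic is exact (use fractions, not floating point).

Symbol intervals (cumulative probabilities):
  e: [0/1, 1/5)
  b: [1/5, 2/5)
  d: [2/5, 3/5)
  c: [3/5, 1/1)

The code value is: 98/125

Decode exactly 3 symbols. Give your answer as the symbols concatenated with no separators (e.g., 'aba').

Step 1: interval [0/1, 1/1), width = 1/1 - 0/1 = 1/1
  'e': [0/1 + 1/1*0/1, 0/1 + 1/1*1/5) = [0/1, 1/5)
  'b': [0/1 + 1/1*1/5, 0/1 + 1/1*2/5) = [1/5, 2/5)
  'd': [0/1 + 1/1*2/5, 0/1 + 1/1*3/5) = [2/5, 3/5)
  'c': [0/1 + 1/1*3/5, 0/1 + 1/1*1/1) = [3/5, 1/1) <- contains code 98/125
  emit 'c', narrow to [3/5, 1/1)
Step 2: interval [3/5, 1/1), width = 1/1 - 3/5 = 2/5
  'e': [3/5 + 2/5*0/1, 3/5 + 2/5*1/5) = [3/5, 17/25)
  'b': [3/5 + 2/5*1/5, 3/5 + 2/5*2/5) = [17/25, 19/25)
  'd': [3/5 + 2/5*2/5, 3/5 + 2/5*3/5) = [19/25, 21/25) <- contains code 98/125
  'c': [3/5 + 2/5*3/5, 3/5 + 2/5*1/1) = [21/25, 1/1)
  emit 'd', narrow to [19/25, 21/25)
Step 3: interval [19/25, 21/25), width = 21/25 - 19/25 = 2/25
  'e': [19/25 + 2/25*0/1, 19/25 + 2/25*1/5) = [19/25, 97/125)
  'b': [19/25 + 2/25*1/5, 19/25 + 2/25*2/5) = [97/125, 99/125) <- contains code 98/125
  'd': [19/25 + 2/25*2/5, 19/25 + 2/25*3/5) = [99/125, 101/125)
  'c': [19/25 + 2/25*3/5, 19/25 + 2/25*1/1) = [101/125, 21/25)
  emit 'b', narrow to [97/125, 99/125)

Answer: cdb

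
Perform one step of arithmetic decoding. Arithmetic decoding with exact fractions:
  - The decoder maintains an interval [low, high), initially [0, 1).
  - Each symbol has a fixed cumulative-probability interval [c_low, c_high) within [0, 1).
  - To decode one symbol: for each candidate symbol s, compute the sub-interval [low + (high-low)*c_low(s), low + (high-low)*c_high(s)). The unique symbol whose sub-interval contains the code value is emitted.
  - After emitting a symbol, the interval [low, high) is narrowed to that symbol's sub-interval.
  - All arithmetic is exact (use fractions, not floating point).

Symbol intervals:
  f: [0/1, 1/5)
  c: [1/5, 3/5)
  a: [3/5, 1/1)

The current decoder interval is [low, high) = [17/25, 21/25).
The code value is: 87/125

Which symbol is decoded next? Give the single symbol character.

Interval width = high − low = 21/25 − 17/25 = 4/25
Scaled code = (code − low) / width = (87/125 − 17/25) / 4/25 = 1/10
  f: [0/1, 1/5) ← scaled code falls here ✓
  c: [1/5, 3/5) 
  a: [3/5, 1/1) 

Answer: f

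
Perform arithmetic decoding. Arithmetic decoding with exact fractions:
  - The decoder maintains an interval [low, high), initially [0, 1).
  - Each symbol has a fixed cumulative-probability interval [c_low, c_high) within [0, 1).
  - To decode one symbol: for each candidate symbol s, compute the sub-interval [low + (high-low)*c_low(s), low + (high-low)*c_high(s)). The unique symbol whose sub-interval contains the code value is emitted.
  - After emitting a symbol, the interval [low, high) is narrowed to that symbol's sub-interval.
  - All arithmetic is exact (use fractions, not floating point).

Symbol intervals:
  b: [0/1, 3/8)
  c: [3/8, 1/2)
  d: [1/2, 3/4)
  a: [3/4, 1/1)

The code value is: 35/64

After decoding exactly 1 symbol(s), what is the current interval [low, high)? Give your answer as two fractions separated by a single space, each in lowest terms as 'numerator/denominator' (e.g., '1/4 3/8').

Answer: 1/2 3/4

Derivation:
Step 1: interval [0/1, 1/1), width = 1/1 - 0/1 = 1/1
  'b': [0/1 + 1/1*0/1, 0/1 + 1/1*3/8) = [0/1, 3/8)
  'c': [0/1 + 1/1*3/8, 0/1 + 1/1*1/2) = [3/8, 1/2)
  'd': [0/1 + 1/1*1/2, 0/1 + 1/1*3/4) = [1/2, 3/4) <- contains code 35/64
  'a': [0/1 + 1/1*3/4, 0/1 + 1/1*1/1) = [3/4, 1/1)
  emit 'd', narrow to [1/2, 3/4)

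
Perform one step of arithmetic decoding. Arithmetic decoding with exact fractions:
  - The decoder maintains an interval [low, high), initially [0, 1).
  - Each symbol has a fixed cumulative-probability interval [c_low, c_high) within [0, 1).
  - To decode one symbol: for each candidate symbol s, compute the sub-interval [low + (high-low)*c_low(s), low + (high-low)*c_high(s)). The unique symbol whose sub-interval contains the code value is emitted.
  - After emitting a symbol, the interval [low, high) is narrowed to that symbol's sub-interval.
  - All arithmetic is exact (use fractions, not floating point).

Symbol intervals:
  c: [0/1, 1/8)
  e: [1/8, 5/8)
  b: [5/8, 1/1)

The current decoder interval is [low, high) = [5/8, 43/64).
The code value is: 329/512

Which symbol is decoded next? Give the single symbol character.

Interval width = high − low = 43/64 − 5/8 = 3/64
Scaled code = (code − low) / width = (329/512 − 5/8) / 3/64 = 3/8
  c: [0/1, 1/8) 
  e: [1/8, 5/8) ← scaled code falls here ✓
  b: [5/8, 1/1) 

Answer: e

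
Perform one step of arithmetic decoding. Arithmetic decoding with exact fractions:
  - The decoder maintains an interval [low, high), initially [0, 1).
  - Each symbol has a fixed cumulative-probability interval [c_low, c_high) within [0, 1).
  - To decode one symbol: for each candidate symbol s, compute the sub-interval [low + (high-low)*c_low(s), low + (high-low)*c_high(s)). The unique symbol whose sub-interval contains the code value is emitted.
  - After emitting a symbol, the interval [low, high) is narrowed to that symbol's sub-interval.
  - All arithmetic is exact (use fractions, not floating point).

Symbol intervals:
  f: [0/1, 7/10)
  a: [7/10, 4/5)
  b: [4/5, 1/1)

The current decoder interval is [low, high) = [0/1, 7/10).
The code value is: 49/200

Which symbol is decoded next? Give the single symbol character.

Answer: f

Derivation:
Interval width = high − low = 7/10 − 0/1 = 7/10
Scaled code = (code − low) / width = (49/200 − 0/1) / 7/10 = 7/20
  f: [0/1, 7/10) ← scaled code falls here ✓
  a: [7/10, 4/5) 
  b: [4/5, 1/1) 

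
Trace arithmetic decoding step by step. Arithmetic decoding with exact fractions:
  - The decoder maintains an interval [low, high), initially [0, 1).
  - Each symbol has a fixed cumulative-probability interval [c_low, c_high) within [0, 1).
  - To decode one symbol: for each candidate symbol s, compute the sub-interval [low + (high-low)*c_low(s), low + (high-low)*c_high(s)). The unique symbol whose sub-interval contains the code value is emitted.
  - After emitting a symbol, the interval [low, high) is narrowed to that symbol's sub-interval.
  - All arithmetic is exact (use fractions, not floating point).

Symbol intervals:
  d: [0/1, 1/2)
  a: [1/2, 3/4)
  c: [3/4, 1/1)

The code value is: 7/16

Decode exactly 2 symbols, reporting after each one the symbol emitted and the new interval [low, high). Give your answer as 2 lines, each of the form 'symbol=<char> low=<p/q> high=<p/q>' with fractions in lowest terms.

Step 1: interval [0/1, 1/1), width = 1/1 - 0/1 = 1/1
  'd': [0/1 + 1/1*0/1, 0/1 + 1/1*1/2) = [0/1, 1/2) <- contains code 7/16
  'a': [0/1 + 1/1*1/2, 0/1 + 1/1*3/4) = [1/2, 3/4)
  'c': [0/1 + 1/1*3/4, 0/1 + 1/1*1/1) = [3/4, 1/1)
  emit 'd', narrow to [0/1, 1/2)
Step 2: interval [0/1, 1/2), width = 1/2 - 0/1 = 1/2
  'd': [0/1 + 1/2*0/1, 0/1 + 1/2*1/2) = [0/1, 1/4)
  'a': [0/1 + 1/2*1/2, 0/1 + 1/2*3/4) = [1/4, 3/8)
  'c': [0/1 + 1/2*3/4, 0/1 + 1/2*1/1) = [3/8, 1/2) <- contains code 7/16
  emit 'c', narrow to [3/8, 1/2)

Answer: symbol=d low=0/1 high=1/2
symbol=c low=3/8 high=1/2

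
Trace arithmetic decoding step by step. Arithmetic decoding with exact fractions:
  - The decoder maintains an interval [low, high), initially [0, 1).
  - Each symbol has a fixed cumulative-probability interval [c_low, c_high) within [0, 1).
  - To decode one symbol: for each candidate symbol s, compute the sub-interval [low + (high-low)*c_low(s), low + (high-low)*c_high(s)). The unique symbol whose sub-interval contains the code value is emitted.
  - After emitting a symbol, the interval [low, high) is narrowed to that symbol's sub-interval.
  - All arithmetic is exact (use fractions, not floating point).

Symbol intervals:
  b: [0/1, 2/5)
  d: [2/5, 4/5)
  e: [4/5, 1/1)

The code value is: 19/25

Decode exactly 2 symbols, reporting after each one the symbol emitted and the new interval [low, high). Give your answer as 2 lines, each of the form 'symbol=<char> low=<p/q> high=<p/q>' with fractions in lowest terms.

Answer: symbol=d low=2/5 high=4/5
symbol=e low=18/25 high=4/5

Derivation:
Step 1: interval [0/1, 1/1), width = 1/1 - 0/1 = 1/1
  'b': [0/1 + 1/1*0/1, 0/1 + 1/1*2/5) = [0/1, 2/5)
  'd': [0/1 + 1/1*2/5, 0/1 + 1/1*4/5) = [2/5, 4/5) <- contains code 19/25
  'e': [0/1 + 1/1*4/5, 0/1 + 1/1*1/1) = [4/5, 1/1)
  emit 'd', narrow to [2/5, 4/5)
Step 2: interval [2/5, 4/5), width = 4/5 - 2/5 = 2/5
  'b': [2/5 + 2/5*0/1, 2/5 + 2/5*2/5) = [2/5, 14/25)
  'd': [2/5 + 2/5*2/5, 2/5 + 2/5*4/5) = [14/25, 18/25)
  'e': [2/5 + 2/5*4/5, 2/5 + 2/5*1/1) = [18/25, 4/5) <- contains code 19/25
  emit 'e', narrow to [18/25, 4/5)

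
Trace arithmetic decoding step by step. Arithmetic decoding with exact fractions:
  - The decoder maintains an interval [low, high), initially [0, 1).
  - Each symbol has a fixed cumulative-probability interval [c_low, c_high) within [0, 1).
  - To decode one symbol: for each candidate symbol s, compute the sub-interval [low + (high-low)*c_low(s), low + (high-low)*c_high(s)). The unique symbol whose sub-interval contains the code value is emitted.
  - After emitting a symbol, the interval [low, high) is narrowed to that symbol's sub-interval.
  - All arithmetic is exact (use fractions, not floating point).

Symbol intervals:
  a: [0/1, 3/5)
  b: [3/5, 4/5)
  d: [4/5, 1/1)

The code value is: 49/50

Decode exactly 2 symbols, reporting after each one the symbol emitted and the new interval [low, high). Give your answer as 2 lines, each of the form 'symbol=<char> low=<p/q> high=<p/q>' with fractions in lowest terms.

Step 1: interval [0/1, 1/1), width = 1/1 - 0/1 = 1/1
  'a': [0/1 + 1/1*0/1, 0/1 + 1/1*3/5) = [0/1, 3/5)
  'b': [0/1 + 1/1*3/5, 0/1 + 1/1*4/5) = [3/5, 4/5)
  'd': [0/1 + 1/1*4/5, 0/1 + 1/1*1/1) = [4/5, 1/1) <- contains code 49/50
  emit 'd', narrow to [4/5, 1/1)
Step 2: interval [4/5, 1/1), width = 1/1 - 4/5 = 1/5
  'a': [4/5 + 1/5*0/1, 4/5 + 1/5*3/5) = [4/5, 23/25)
  'b': [4/5 + 1/5*3/5, 4/5 + 1/5*4/5) = [23/25, 24/25)
  'd': [4/5 + 1/5*4/5, 4/5 + 1/5*1/1) = [24/25, 1/1) <- contains code 49/50
  emit 'd', narrow to [24/25, 1/1)

Answer: symbol=d low=4/5 high=1/1
symbol=d low=24/25 high=1/1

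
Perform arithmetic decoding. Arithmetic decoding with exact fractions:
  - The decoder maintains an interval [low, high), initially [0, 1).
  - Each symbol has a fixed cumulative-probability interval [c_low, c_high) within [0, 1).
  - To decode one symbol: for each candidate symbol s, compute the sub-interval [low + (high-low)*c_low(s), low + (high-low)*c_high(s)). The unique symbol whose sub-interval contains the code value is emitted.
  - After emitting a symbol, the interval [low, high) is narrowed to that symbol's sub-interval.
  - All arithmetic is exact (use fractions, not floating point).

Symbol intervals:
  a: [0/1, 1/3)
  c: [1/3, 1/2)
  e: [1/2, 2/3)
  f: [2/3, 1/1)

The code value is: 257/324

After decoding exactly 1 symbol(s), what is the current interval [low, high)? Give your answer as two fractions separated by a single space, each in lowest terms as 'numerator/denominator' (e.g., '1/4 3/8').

Step 1: interval [0/1, 1/1), width = 1/1 - 0/1 = 1/1
  'a': [0/1 + 1/1*0/1, 0/1 + 1/1*1/3) = [0/1, 1/3)
  'c': [0/1 + 1/1*1/3, 0/1 + 1/1*1/2) = [1/3, 1/2)
  'e': [0/1 + 1/1*1/2, 0/1 + 1/1*2/3) = [1/2, 2/3)
  'f': [0/1 + 1/1*2/3, 0/1 + 1/1*1/1) = [2/3, 1/1) <- contains code 257/324
  emit 'f', narrow to [2/3, 1/1)

Answer: 2/3 1/1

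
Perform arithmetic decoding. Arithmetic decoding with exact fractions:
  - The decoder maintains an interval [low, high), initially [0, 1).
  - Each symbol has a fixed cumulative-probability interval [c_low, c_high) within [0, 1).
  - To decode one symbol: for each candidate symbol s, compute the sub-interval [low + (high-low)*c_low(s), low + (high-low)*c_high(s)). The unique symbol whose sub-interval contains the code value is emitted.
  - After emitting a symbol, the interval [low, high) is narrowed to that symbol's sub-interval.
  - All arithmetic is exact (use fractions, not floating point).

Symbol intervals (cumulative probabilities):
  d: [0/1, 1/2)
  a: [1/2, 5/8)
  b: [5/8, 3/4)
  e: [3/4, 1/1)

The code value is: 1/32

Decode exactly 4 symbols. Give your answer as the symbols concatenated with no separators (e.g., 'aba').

Step 1: interval [0/1, 1/1), width = 1/1 - 0/1 = 1/1
  'd': [0/1 + 1/1*0/1, 0/1 + 1/1*1/2) = [0/1, 1/2) <- contains code 1/32
  'a': [0/1 + 1/1*1/2, 0/1 + 1/1*5/8) = [1/2, 5/8)
  'b': [0/1 + 1/1*5/8, 0/1 + 1/1*3/4) = [5/8, 3/4)
  'e': [0/1 + 1/1*3/4, 0/1 + 1/1*1/1) = [3/4, 1/1)
  emit 'd', narrow to [0/1, 1/2)
Step 2: interval [0/1, 1/2), width = 1/2 - 0/1 = 1/2
  'd': [0/1 + 1/2*0/1, 0/1 + 1/2*1/2) = [0/1, 1/4) <- contains code 1/32
  'a': [0/1 + 1/2*1/2, 0/1 + 1/2*5/8) = [1/4, 5/16)
  'b': [0/1 + 1/2*5/8, 0/1 + 1/2*3/4) = [5/16, 3/8)
  'e': [0/1 + 1/2*3/4, 0/1 + 1/2*1/1) = [3/8, 1/2)
  emit 'd', narrow to [0/1, 1/4)
Step 3: interval [0/1, 1/4), width = 1/4 - 0/1 = 1/4
  'd': [0/1 + 1/4*0/1, 0/1 + 1/4*1/2) = [0/1, 1/8) <- contains code 1/32
  'a': [0/1 + 1/4*1/2, 0/1 + 1/4*5/8) = [1/8, 5/32)
  'b': [0/1 + 1/4*5/8, 0/1 + 1/4*3/4) = [5/32, 3/16)
  'e': [0/1 + 1/4*3/4, 0/1 + 1/4*1/1) = [3/16, 1/4)
  emit 'd', narrow to [0/1, 1/8)
Step 4: interval [0/1, 1/8), width = 1/8 - 0/1 = 1/8
  'd': [0/1 + 1/8*0/1, 0/1 + 1/8*1/2) = [0/1, 1/16) <- contains code 1/32
  'a': [0/1 + 1/8*1/2, 0/1 + 1/8*5/8) = [1/16, 5/64)
  'b': [0/1 + 1/8*5/8, 0/1 + 1/8*3/4) = [5/64, 3/32)
  'e': [0/1 + 1/8*3/4, 0/1 + 1/8*1/1) = [3/32, 1/8)
  emit 'd', narrow to [0/1, 1/16)

Answer: dddd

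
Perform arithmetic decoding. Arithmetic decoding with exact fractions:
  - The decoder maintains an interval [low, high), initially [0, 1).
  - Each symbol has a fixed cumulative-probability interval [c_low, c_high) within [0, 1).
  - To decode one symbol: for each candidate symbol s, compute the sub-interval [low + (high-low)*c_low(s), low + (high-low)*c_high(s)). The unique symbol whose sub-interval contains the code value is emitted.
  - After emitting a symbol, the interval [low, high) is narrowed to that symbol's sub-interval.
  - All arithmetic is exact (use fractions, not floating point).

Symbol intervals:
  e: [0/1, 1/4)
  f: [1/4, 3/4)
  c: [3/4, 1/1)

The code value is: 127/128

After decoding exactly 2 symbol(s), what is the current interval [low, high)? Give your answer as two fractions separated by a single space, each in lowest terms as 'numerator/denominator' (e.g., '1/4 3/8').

Step 1: interval [0/1, 1/1), width = 1/1 - 0/1 = 1/1
  'e': [0/1 + 1/1*0/1, 0/1 + 1/1*1/4) = [0/1, 1/4)
  'f': [0/1 + 1/1*1/4, 0/1 + 1/1*3/4) = [1/4, 3/4)
  'c': [0/1 + 1/1*3/4, 0/1 + 1/1*1/1) = [3/4, 1/1) <- contains code 127/128
  emit 'c', narrow to [3/4, 1/1)
Step 2: interval [3/4, 1/1), width = 1/1 - 3/4 = 1/4
  'e': [3/4 + 1/4*0/1, 3/4 + 1/4*1/4) = [3/4, 13/16)
  'f': [3/4 + 1/4*1/4, 3/4 + 1/4*3/4) = [13/16, 15/16)
  'c': [3/4 + 1/4*3/4, 3/4 + 1/4*1/1) = [15/16, 1/1) <- contains code 127/128
  emit 'c', narrow to [15/16, 1/1)

Answer: 15/16 1/1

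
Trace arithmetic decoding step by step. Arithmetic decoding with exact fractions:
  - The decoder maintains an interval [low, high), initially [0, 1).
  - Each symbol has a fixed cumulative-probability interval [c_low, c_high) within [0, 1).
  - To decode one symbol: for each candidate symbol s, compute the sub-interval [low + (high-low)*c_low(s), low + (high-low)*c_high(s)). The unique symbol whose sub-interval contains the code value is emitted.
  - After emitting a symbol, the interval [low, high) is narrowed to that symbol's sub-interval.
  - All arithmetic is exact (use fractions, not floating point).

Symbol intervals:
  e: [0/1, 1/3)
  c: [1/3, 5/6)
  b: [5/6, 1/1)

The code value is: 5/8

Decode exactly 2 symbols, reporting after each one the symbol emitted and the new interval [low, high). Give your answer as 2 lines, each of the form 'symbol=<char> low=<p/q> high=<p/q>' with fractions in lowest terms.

Answer: symbol=c low=1/3 high=5/6
symbol=c low=1/2 high=3/4

Derivation:
Step 1: interval [0/1, 1/1), width = 1/1 - 0/1 = 1/1
  'e': [0/1 + 1/1*0/1, 0/1 + 1/1*1/3) = [0/1, 1/3)
  'c': [0/1 + 1/1*1/3, 0/1 + 1/1*5/6) = [1/3, 5/6) <- contains code 5/8
  'b': [0/1 + 1/1*5/6, 0/1 + 1/1*1/1) = [5/6, 1/1)
  emit 'c', narrow to [1/3, 5/6)
Step 2: interval [1/3, 5/6), width = 5/6 - 1/3 = 1/2
  'e': [1/3 + 1/2*0/1, 1/3 + 1/2*1/3) = [1/3, 1/2)
  'c': [1/3 + 1/2*1/3, 1/3 + 1/2*5/6) = [1/2, 3/4) <- contains code 5/8
  'b': [1/3 + 1/2*5/6, 1/3 + 1/2*1/1) = [3/4, 5/6)
  emit 'c', narrow to [1/2, 3/4)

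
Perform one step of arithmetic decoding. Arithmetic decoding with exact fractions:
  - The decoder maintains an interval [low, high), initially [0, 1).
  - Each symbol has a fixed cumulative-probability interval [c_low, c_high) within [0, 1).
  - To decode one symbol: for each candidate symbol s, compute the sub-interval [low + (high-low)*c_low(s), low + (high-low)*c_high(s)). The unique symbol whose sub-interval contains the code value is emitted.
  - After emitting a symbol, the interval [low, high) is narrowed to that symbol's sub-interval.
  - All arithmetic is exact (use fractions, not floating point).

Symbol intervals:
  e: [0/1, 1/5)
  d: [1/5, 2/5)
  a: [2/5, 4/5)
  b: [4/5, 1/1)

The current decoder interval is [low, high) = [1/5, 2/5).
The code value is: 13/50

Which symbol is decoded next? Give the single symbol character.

Interval width = high − low = 2/5 − 1/5 = 1/5
Scaled code = (code − low) / width = (13/50 − 1/5) / 1/5 = 3/10
  e: [0/1, 1/5) 
  d: [1/5, 2/5) ← scaled code falls here ✓
  a: [2/5, 4/5) 
  b: [4/5, 1/1) 

Answer: d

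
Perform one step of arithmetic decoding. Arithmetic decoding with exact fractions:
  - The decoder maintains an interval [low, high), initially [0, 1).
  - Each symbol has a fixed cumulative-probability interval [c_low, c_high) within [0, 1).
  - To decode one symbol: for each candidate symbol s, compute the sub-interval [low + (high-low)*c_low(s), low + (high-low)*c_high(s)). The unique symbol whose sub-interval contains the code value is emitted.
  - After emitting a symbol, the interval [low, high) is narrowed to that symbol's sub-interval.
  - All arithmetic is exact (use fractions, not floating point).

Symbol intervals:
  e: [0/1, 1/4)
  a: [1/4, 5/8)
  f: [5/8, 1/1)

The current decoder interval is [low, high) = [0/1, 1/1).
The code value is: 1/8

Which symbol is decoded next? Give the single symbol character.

Interval width = high − low = 1/1 − 0/1 = 1/1
Scaled code = (code − low) / width = (1/8 − 0/1) / 1/1 = 1/8
  e: [0/1, 1/4) ← scaled code falls here ✓
  a: [1/4, 5/8) 
  f: [5/8, 1/1) 

Answer: e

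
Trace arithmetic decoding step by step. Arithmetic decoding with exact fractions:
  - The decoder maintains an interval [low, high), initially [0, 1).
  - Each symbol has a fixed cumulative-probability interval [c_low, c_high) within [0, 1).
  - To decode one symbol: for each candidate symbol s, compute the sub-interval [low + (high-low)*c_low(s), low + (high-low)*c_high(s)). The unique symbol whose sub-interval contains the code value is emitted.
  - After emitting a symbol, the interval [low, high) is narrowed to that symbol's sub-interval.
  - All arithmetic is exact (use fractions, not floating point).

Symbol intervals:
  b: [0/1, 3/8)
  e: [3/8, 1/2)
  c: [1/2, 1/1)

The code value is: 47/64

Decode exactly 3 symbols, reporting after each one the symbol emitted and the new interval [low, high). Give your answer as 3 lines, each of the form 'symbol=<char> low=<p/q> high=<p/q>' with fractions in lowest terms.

Answer: symbol=c low=1/2 high=1/1
symbol=e low=11/16 high=3/4
symbol=c low=23/32 high=3/4

Derivation:
Step 1: interval [0/1, 1/1), width = 1/1 - 0/1 = 1/1
  'b': [0/1 + 1/1*0/1, 0/1 + 1/1*3/8) = [0/1, 3/8)
  'e': [0/1 + 1/1*3/8, 0/1 + 1/1*1/2) = [3/8, 1/2)
  'c': [0/1 + 1/1*1/2, 0/1 + 1/1*1/1) = [1/2, 1/1) <- contains code 47/64
  emit 'c', narrow to [1/2, 1/1)
Step 2: interval [1/2, 1/1), width = 1/1 - 1/2 = 1/2
  'b': [1/2 + 1/2*0/1, 1/2 + 1/2*3/8) = [1/2, 11/16)
  'e': [1/2 + 1/2*3/8, 1/2 + 1/2*1/2) = [11/16, 3/4) <- contains code 47/64
  'c': [1/2 + 1/2*1/2, 1/2 + 1/2*1/1) = [3/4, 1/1)
  emit 'e', narrow to [11/16, 3/4)
Step 3: interval [11/16, 3/4), width = 3/4 - 11/16 = 1/16
  'b': [11/16 + 1/16*0/1, 11/16 + 1/16*3/8) = [11/16, 91/128)
  'e': [11/16 + 1/16*3/8, 11/16 + 1/16*1/2) = [91/128, 23/32)
  'c': [11/16 + 1/16*1/2, 11/16 + 1/16*1/1) = [23/32, 3/4) <- contains code 47/64
  emit 'c', narrow to [23/32, 3/4)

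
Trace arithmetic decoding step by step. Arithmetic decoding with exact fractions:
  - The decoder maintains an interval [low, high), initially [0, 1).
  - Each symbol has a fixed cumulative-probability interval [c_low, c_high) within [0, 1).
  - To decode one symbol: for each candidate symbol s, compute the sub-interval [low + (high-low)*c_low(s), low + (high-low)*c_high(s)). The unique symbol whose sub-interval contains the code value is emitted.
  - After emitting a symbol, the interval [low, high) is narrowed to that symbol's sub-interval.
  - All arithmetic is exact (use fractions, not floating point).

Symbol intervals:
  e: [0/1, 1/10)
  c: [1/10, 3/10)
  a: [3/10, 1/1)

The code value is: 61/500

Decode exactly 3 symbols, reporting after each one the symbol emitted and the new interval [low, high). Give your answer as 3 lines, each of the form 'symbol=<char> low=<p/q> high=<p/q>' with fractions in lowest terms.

Step 1: interval [0/1, 1/1), width = 1/1 - 0/1 = 1/1
  'e': [0/1 + 1/1*0/1, 0/1 + 1/1*1/10) = [0/1, 1/10)
  'c': [0/1 + 1/1*1/10, 0/1 + 1/1*3/10) = [1/10, 3/10) <- contains code 61/500
  'a': [0/1 + 1/1*3/10, 0/1 + 1/1*1/1) = [3/10, 1/1)
  emit 'c', narrow to [1/10, 3/10)
Step 2: interval [1/10, 3/10), width = 3/10 - 1/10 = 1/5
  'e': [1/10 + 1/5*0/1, 1/10 + 1/5*1/10) = [1/10, 3/25)
  'c': [1/10 + 1/5*1/10, 1/10 + 1/5*3/10) = [3/25, 4/25) <- contains code 61/500
  'a': [1/10 + 1/5*3/10, 1/10 + 1/5*1/1) = [4/25, 3/10)
  emit 'c', narrow to [3/25, 4/25)
Step 3: interval [3/25, 4/25), width = 4/25 - 3/25 = 1/25
  'e': [3/25 + 1/25*0/1, 3/25 + 1/25*1/10) = [3/25, 31/250) <- contains code 61/500
  'c': [3/25 + 1/25*1/10, 3/25 + 1/25*3/10) = [31/250, 33/250)
  'a': [3/25 + 1/25*3/10, 3/25 + 1/25*1/1) = [33/250, 4/25)
  emit 'e', narrow to [3/25, 31/250)

Answer: symbol=c low=1/10 high=3/10
symbol=c low=3/25 high=4/25
symbol=e low=3/25 high=31/250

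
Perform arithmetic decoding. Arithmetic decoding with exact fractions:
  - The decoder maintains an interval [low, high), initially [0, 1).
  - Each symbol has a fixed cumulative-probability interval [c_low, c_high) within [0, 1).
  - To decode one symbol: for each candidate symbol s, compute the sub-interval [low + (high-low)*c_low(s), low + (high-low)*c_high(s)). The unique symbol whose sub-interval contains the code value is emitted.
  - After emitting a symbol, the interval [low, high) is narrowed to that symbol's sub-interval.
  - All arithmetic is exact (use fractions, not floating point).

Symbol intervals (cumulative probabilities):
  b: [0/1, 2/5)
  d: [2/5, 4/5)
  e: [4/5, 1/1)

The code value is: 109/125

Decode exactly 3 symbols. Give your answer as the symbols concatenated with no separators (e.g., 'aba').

Answer: ebe

Derivation:
Step 1: interval [0/1, 1/1), width = 1/1 - 0/1 = 1/1
  'b': [0/1 + 1/1*0/1, 0/1 + 1/1*2/5) = [0/1, 2/5)
  'd': [0/1 + 1/1*2/5, 0/1 + 1/1*4/5) = [2/5, 4/5)
  'e': [0/1 + 1/1*4/5, 0/1 + 1/1*1/1) = [4/5, 1/1) <- contains code 109/125
  emit 'e', narrow to [4/5, 1/1)
Step 2: interval [4/5, 1/1), width = 1/1 - 4/5 = 1/5
  'b': [4/5 + 1/5*0/1, 4/5 + 1/5*2/5) = [4/5, 22/25) <- contains code 109/125
  'd': [4/5 + 1/5*2/5, 4/5 + 1/5*4/5) = [22/25, 24/25)
  'e': [4/5 + 1/5*4/5, 4/5 + 1/5*1/1) = [24/25, 1/1)
  emit 'b', narrow to [4/5, 22/25)
Step 3: interval [4/5, 22/25), width = 22/25 - 4/5 = 2/25
  'b': [4/5 + 2/25*0/1, 4/5 + 2/25*2/5) = [4/5, 104/125)
  'd': [4/5 + 2/25*2/5, 4/5 + 2/25*4/5) = [104/125, 108/125)
  'e': [4/5 + 2/25*4/5, 4/5 + 2/25*1/1) = [108/125, 22/25) <- contains code 109/125
  emit 'e', narrow to [108/125, 22/25)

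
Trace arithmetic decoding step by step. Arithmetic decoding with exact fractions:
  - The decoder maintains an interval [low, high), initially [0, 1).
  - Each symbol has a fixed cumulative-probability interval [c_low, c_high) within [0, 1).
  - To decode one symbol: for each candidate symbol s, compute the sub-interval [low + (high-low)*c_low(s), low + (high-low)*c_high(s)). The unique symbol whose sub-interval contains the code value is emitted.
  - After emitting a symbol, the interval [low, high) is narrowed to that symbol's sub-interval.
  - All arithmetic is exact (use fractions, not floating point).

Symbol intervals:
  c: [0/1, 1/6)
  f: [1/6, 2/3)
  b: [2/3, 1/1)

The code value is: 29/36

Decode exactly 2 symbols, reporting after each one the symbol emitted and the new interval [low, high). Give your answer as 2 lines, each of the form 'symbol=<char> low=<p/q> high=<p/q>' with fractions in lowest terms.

Step 1: interval [0/1, 1/1), width = 1/1 - 0/1 = 1/1
  'c': [0/1 + 1/1*0/1, 0/1 + 1/1*1/6) = [0/1, 1/6)
  'f': [0/1 + 1/1*1/6, 0/1 + 1/1*2/3) = [1/6, 2/3)
  'b': [0/1 + 1/1*2/3, 0/1 + 1/1*1/1) = [2/3, 1/1) <- contains code 29/36
  emit 'b', narrow to [2/3, 1/1)
Step 2: interval [2/3, 1/1), width = 1/1 - 2/3 = 1/3
  'c': [2/3 + 1/3*0/1, 2/3 + 1/3*1/6) = [2/3, 13/18)
  'f': [2/3 + 1/3*1/6, 2/3 + 1/3*2/3) = [13/18, 8/9) <- contains code 29/36
  'b': [2/3 + 1/3*2/3, 2/3 + 1/3*1/1) = [8/9, 1/1)
  emit 'f', narrow to [13/18, 8/9)

Answer: symbol=b low=2/3 high=1/1
symbol=f low=13/18 high=8/9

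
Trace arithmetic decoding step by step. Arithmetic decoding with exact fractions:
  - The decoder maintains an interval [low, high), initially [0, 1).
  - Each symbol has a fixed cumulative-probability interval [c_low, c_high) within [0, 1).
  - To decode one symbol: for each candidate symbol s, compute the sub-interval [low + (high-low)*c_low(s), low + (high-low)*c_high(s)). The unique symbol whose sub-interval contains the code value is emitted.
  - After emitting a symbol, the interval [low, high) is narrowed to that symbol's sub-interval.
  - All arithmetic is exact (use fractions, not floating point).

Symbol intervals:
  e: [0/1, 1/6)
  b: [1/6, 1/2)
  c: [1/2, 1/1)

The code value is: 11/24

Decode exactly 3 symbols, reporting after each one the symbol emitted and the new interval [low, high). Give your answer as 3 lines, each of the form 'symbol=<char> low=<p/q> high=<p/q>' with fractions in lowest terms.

Answer: symbol=b low=1/6 high=1/2
symbol=c low=1/3 high=1/2
symbol=c low=5/12 high=1/2

Derivation:
Step 1: interval [0/1, 1/1), width = 1/1 - 0/1 = 1/1
  'e': [0/1 + 1/1*0/1, 0/1 + 1/1*1/6) = [0/1, 1/6)
  'b': [0/1 + 1/1*1/6, 0/1 + 1/1*1/2) = [1/6, 1/2) <- contains code 11/24
  'c': [0/1 + 1/1*1/2, 0/1 + 1/1*1/1) = [1/2, 1/1)
  emit 'b', narrow to [1/6, 1/2)
Step 2: interval [1/6, 1/2), width = 1/2 - 1/6 = 1/3
  'e': [1/6 + 1/3*0/1, 1/6 + 1/3*1/6) = [1/6, 2/9)
  'b': [1/6 + 1/3*1/6, 1/6 + 1/3*1/2) = [2/9, 1/3)
  'c': [1/6 + 1/3*1/2, 1/6 + 1/3*1/1) = [1/3, 1/2) <- contains code 11/24
  emit 'c', narrow to [1/3, 1/2)
Step 3: interval [1/3, 1/2), width = 1/2 - 1/3 = 1/6
  'e': [1/3 + 1/6*0/1, 1/3 + 1/6*1/6) = [1/3, 13/36)
  'b': [1/3 + 1/6*1/6, 1/3 + 1/6*1/2) = [13/36, 5/12)
  'c': [1/3 + 1/6*1/2, 1/3 + 1/6*1/1) = [5/12, 1/2) <- contains code 11/24
  emit 'c', narrow to [5/12, 1/2)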